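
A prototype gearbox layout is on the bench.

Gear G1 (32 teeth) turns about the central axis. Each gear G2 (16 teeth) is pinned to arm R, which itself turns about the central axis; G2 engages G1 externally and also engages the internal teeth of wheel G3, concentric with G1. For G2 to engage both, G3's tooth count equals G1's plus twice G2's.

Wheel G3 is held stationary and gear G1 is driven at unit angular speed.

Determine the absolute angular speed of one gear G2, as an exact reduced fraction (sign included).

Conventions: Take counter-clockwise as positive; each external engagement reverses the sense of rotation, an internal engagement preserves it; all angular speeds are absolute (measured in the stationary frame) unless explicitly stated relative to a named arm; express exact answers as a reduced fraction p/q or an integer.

-1

recognized (axles ride arm R): planetary set, 32/16/64 teeth
ring teeth: 32 + 2·16 = 64
32(ω_sun−ω_arm) = −64(ω_ring−ω_arm),  ω_ring = 0, ω_sun = 1
32(1−ω_arm) = −64(0−ω_arm)  ⇒  96·ω_arm = 32  ⇒  ω_arm = 1/3
sun–planet mesh: 32·(1−1/3) = −16·(ω_p−ω_arm)  ⇒  ω_p−ω_arm = -4/3
ω_p = 1/3 − 4/3 = -1
exact speed ratio = -1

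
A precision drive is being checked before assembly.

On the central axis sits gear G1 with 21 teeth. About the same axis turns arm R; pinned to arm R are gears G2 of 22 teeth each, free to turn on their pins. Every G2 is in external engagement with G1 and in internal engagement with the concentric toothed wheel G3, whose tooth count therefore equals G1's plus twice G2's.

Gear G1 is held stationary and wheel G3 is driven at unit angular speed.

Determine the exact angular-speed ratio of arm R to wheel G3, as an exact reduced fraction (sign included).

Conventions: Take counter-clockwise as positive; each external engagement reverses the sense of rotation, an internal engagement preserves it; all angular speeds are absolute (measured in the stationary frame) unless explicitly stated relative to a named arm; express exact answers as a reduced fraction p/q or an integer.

class = planetary set [G3 = 21+2·22 = 65; Willis about the carrier]
ring teeth: 21 + 2·22 = 65
21(ω_sun−ω_arm) = −65(ω_ring−ω_arm),  ω_sun = 0, ω_ring = 1
21(0−ω_arm) = −65(1−ω_arm)  ⇒  86·ω_arm = 65  ⇒  ω_arm = 65/86
ω_out/ω_in = 65/86

65/86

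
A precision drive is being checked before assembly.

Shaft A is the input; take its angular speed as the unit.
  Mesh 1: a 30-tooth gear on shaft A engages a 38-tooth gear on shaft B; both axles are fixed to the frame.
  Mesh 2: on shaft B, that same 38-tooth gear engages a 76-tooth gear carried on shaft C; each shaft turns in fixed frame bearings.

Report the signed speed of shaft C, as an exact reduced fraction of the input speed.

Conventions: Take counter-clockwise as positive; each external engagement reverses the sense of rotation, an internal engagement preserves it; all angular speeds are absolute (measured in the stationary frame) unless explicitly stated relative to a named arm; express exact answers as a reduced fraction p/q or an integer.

15/38

2-mesh fixed-axis compound train (all bearings frame-fixed)
mesh 1 [30T→38T]: |ω|/ω_in = 1×30/38 = 15/19, sense flips to −
mesh 2 [38T→76T]: |ω|/ω_in = (15/19)×38/76 = 15/38, sense flips to +
signed output speed (× input speed) = 15/38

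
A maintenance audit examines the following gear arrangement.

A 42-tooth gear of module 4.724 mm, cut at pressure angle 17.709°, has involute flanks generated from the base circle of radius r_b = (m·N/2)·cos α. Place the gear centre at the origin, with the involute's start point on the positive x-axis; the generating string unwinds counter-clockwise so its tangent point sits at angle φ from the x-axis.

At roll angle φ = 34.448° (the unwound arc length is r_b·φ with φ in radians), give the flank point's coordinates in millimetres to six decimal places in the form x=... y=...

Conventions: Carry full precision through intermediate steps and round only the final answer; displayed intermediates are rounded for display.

x=110.070686 y=6.601888

topology: single-mesh involute geometry — m = 4.724, N = 42
pitch radius r_p = m·N/2 = 4.724·42/2 = 99.204000
base radius r_b = r_p·cos α = 99.204000·cos 17.709° = 94.503091
roll angle φ = 34.448° = 0.60123102 rad
x = r_b·(cos φ + φ·sin φ) = 110.070686
y = r_b·(sin φ − φ·cos φ) = 6.601888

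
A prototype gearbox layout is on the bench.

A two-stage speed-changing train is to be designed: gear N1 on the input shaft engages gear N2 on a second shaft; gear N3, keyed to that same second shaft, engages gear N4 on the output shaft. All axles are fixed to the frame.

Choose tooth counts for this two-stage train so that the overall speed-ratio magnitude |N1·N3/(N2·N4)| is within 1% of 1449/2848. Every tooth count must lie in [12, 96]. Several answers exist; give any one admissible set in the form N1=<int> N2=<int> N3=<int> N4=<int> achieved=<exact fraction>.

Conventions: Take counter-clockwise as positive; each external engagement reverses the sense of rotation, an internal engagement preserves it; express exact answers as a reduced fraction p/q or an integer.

2-stage fixed-axis compound train for ratio 1449/2848
target = 1449/2848 in lowest terms: an exact hit needs N1·N3 = k·1449 and N2·N4 = k·2848 for one integer k, every count in [12, 96]; additionally prefer no 1:1 stage (N1 ≠ N2, N3 ≠ N4)
k = 1: N1·N3 = 1449 = 21·69, N2·N4 = 2848 = 32·89
achieved = 21·69/(32·89) = 1449/2848; |achieved − target| = 0 ≤ 1449/284800 ✓

N1=21 N2=32 N3=69 N4=89 achieved=1449/2848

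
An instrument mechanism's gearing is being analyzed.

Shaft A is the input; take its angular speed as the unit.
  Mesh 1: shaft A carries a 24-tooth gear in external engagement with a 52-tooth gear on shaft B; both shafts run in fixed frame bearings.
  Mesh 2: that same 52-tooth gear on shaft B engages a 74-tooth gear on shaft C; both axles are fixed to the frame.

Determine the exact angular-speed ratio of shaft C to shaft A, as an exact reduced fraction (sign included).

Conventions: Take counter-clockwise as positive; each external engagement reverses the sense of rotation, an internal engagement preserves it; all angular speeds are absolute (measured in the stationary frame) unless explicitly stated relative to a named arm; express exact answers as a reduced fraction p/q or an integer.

class = fixed-axis compound train [2 meshes; 2 ratios multiply, 2 sense flips]
mesh 1 [24T→52T]: running ratio 6/13, sense −
mesh 2 [52T→74T]: running ratio 12/37, sense +
ω_out/ω_in = 12/37

12/37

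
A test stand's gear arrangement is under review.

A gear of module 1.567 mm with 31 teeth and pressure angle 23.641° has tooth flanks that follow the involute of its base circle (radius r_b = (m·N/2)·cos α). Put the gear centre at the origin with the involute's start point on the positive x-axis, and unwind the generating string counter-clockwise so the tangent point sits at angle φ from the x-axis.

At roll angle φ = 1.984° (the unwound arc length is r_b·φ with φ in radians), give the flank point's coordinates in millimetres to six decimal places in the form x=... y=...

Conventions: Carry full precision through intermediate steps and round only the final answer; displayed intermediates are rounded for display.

recognized (one wheel, involute flank): single-mesh tooth geometry, m = 1.567, N = 31
pitch radius r_p = m·N/2 = 1.567·31/2 = 24.288500
base radius r_b = r_p·cos α = 24.288500·cos 23.641° = 22.250112
roll angle φ = 1.984° = 0.03462733 rad
x = r_b·(cos φ + φ·sin φ) = 22.263448
y = r_b·(sin φ − φ·cos φ) = 0.000308

x=22.263448 y=0.000308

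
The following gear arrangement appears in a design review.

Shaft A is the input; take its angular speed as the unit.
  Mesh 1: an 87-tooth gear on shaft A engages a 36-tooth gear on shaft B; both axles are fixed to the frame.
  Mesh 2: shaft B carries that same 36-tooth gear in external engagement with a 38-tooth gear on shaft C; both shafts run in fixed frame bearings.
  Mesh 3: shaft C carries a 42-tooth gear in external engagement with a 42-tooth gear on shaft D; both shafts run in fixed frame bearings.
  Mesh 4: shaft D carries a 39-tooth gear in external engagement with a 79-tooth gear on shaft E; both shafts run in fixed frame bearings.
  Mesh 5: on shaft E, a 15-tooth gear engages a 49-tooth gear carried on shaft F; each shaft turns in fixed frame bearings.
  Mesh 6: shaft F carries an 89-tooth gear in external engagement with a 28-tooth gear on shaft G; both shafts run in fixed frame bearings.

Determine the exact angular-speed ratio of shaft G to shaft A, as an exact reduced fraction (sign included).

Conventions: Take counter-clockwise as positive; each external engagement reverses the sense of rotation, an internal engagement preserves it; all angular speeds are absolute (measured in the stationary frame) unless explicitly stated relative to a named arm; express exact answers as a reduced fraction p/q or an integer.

4529655/4118744

class = fixed-axis compound train [6 meshes; 6 ratios multiply, 6 sense flips]
mesh 1 [87T→36T]: running ratio 29/12, sense −
mesh 2 [36T→38T]: running ratio 87/38, sense +
mesh 3 [42T→42T]: running ratio 87/38, sense −
mesh 4 [39T→79T]: running ratio 3393/3002, sense +
mesh 5 [15T→49T]: running ratio 50895/147098, sense −
mesh 6 [89T→28T]: running ratio 4529655/4118744, sense +
ω_out/ω_in = 4529655/4118744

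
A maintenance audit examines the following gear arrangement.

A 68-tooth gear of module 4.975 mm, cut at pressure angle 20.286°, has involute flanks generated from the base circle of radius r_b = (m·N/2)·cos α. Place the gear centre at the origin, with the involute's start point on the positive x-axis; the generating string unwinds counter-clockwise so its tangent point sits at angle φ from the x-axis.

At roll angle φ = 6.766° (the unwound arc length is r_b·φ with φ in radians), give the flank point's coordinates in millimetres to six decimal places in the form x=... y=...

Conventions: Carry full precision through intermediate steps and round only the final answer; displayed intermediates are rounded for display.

topology: single-mesh involute geometry — m = 4.975, N = 68
pitch radius r_p = m·N/2 = 4.975·68/2 = 169.150000
base radius r_b = r_p·cos α = 169.150000·cos 20.286° = 158.658248
roll angle φ = 6.766° = 0.11808898 rad
x = r_b·(cos φ + φ·sin φ) = 159.760639
y = r_b·(sin φ − φ·cos φ) = 0.086969

x=159.760639 y=0.086969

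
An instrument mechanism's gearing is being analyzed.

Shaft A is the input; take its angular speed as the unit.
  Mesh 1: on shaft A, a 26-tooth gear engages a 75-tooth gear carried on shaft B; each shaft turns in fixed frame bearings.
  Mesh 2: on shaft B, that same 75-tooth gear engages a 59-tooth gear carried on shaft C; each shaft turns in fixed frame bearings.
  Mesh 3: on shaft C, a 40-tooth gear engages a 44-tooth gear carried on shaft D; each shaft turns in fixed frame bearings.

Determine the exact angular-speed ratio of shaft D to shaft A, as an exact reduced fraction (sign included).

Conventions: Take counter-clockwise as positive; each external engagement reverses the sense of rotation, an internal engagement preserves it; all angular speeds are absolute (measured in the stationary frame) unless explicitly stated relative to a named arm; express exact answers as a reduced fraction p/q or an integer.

class = fixed-axis compound train [3 meshes; 3 ratios multiply, 3 sense flips]
mesh 1 [26T→75T]: running ratio 26/75, sense −
mesh 2 [75T→59T]: running ratio 26/59, sense +
mesh 3 [40T→44T]: running ratio 260/649, sense −
ω_out/ω_in = -260/649

-260/649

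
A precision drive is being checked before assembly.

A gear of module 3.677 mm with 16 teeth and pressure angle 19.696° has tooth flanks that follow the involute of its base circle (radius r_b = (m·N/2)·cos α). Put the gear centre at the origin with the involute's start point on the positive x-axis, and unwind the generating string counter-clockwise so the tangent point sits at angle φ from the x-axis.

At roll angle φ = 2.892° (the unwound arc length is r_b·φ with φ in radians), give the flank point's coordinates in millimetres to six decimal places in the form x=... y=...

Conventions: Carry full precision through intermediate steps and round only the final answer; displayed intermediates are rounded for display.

topology: single-mesh involute geometry — m = 3.677, N = 16
pitch radius r_p = m·N/2 = 3.677·16/2 = 29.416000
base radius r_b = r_p·cos α = 29.416000·cos 19.696° = 27.694990
roll angle φ = 2.892° = 0.05047492 rad
x = r_b·(cos φ + φ·sin φ) = 27.730247
y = r_b·(sin φ − φ·cos φ) = 0.001187

x=27.730247 y=0.001187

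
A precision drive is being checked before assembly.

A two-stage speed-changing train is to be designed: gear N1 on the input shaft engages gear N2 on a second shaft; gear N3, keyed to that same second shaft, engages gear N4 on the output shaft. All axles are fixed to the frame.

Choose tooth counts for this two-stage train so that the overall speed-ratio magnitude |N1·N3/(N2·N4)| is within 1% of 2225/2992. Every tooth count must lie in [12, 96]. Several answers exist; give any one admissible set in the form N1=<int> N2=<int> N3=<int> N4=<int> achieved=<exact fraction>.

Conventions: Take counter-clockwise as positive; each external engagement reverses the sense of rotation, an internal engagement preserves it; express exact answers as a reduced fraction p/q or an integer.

design class (target 2225/2992): fixed-axis compound train
target = 2225/2992 in lowest terms: an exact hit needs N1·N3 = k·2225 and N2·N4 = k·2992 for one integer k, every count in [12, 96]; additionally prefer no 1:1 stage (N1 ≠ N2, N3 ≠ N4)
k = 1: N1·N3 = 2225 = 25·89, N2·N4 = 2992 = 34·88
achieved = 25·89/(34·88) = 2225/2992; |achieved − target| = 0 ≤ 89/11968 ✓

N1=25 N2=34 N3=89 N4=88 achieved=2225/2992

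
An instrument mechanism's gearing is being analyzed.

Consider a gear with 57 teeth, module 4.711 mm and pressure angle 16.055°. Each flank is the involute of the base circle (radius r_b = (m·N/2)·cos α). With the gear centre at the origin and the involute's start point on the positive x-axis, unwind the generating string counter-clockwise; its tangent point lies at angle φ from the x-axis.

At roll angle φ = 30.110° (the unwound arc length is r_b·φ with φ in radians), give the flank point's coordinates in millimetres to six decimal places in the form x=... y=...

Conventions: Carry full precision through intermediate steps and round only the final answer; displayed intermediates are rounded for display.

x=145.632065 y=6.071295

recognized (one wheel, involute flank): single-mesh tooth geometry, m = 4.711, N = 57
pitch radius r_p = m·N/2 = 4.711·57/2 = 134.263500
base radius r_b = r_p·cos α = 134.263500·cos 16.055° = 129.026775
roll angle φ = 30.110° = 0.52551864 rad
x = r_b·(cos φ + φ·sin φ) = 145.632065
y = r_b·(sin φ − φ·cos φ) = 6.071295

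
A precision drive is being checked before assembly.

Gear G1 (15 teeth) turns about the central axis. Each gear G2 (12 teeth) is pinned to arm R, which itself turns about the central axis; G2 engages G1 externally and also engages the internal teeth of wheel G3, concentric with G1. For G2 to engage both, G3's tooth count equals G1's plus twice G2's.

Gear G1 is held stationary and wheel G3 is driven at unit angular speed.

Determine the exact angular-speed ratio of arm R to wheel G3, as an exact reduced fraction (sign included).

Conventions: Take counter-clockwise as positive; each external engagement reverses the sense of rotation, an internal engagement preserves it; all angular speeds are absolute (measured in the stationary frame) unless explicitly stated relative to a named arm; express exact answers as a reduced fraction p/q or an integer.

planetary set (15T centre, 12T on arm, 39T internal) — Willis relation
ring teeth: 15 + 2·12 = 39
15(ω_sun−ω_arm) = −39(ω_ring−ω_arm),  ω_sun = 0, ω_ring = 1
15(0−ω_arm) = −39(1−ω_arm)  ⇒  54·ω_arm = 39  ⇒  ω_arm = 13/18
ω_out/ω_in = 13/18

13/18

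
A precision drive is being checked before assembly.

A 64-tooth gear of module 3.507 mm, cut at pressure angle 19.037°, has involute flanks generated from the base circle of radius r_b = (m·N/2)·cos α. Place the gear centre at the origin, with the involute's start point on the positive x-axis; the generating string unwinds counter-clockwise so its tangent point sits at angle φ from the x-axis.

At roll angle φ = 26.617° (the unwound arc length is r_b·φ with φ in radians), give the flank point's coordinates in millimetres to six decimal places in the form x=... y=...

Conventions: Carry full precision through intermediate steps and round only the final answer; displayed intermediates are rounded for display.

recognized (one wheel, involute flank): single-mesh tooth geometry, m = 3.507, N = 64
pitch radius r_p = m·N/2 = 3.507·64/2 = 112.224000
base radius r_b = r_p·cos α = 112.224000·cos 19.037° = 106.086260
roll angle φ = 26.617° = 0.46455429 rad
x = r_b·(cos φ + φ·sin φ) = 116.923288
y = r_b·(sin φ − φ·cos φ) = 3.469331

x=116.923288 y=3.469331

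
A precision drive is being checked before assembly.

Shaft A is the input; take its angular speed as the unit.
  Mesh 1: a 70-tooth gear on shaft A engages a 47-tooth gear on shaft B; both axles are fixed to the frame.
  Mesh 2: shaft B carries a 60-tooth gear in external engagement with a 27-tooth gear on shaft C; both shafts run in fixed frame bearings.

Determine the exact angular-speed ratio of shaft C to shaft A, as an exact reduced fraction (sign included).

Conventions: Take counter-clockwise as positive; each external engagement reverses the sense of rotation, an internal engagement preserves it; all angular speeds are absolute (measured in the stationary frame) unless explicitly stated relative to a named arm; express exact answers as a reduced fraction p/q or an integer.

1400/423

class = fixed-axis compound train [2 meshes; 2 ratios multiply, 2 sense flips]
mesh 1 [70T→47T]: running ratio 70/47, sense −
mesh 2 [60T→27T]: running ratio 1400/423, sense +
ω_out/ω_in = 1400/423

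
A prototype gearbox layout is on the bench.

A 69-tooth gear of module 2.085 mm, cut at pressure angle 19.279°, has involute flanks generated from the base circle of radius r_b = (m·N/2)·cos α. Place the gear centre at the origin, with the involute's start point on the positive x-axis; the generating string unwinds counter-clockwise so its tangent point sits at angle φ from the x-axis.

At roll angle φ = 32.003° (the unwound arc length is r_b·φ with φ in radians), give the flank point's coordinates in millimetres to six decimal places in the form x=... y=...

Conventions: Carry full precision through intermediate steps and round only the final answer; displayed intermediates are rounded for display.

x=77.678500 y=3.822380

topology: single-mesh involute geometry — m = 2.085, N = 69
pitch radius r_p = m·N/2 = 2.085·69/2 = 71.932500
base radius r_b = r_p·cos α = 71.932500·cos 19.279° = 67.898671
roll angle φ = 32.003° = 0.55855772 rad
x = r_b·(cos φ + φ·sin φ) = 77.678500
y = r_b·(sin φ − φ·cos φ) = 3.822380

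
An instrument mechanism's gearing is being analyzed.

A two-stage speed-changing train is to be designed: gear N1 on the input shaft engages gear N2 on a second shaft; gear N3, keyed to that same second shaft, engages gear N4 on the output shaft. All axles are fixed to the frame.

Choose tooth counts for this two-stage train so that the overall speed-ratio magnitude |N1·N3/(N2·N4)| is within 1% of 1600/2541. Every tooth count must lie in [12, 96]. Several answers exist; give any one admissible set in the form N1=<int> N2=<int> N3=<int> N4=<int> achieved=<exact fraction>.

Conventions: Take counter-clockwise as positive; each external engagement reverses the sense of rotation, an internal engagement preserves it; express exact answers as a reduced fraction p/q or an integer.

2-stage fixed-axis compound train for ratio 1600/2541
target = 1600/2541 in lowest terms: an exact hit needs N1·N3 = k·1600 and N2·N4 = k·2541 for one integer k, every count in [12, 96]; additionally prefer no 1:1 stage (N1 ≠ N2, N3 ≠ N4)
k = 1: N1·N3 = 1600 = 20·80, N2·N4 = 2541 = 33·77
achieved = 20·80/(33·77) = 1600/2541; |achieved − target| = 0 ≤ 16/2541 ✓

N1=20 N2=33 N3=80 N4=77 achieved=1600/2541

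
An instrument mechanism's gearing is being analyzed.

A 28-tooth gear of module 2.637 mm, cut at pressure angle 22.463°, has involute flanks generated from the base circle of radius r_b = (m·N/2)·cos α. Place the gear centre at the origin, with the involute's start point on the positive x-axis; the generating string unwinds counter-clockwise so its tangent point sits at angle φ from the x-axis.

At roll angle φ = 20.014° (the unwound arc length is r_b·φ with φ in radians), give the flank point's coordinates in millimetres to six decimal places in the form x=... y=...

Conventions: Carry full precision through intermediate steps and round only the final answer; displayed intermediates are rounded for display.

x=36.135269 y=0.478822

single-mesh involute tooth geometry (28T wheel at module 2.637)
pitch radius r_p = m·N/2 = 2.637·28/2 = 36.918000
base radius r_b = r_p·cos α = 36.918000·cos 22.463° = 34.116901
roll angle φ = 20.014° = 0.34931020 rad
x = r_b·(cos φ + φ·sin φ) = 36.135269
y = r_b·(sin φ − φ·cos φ) = 0.478822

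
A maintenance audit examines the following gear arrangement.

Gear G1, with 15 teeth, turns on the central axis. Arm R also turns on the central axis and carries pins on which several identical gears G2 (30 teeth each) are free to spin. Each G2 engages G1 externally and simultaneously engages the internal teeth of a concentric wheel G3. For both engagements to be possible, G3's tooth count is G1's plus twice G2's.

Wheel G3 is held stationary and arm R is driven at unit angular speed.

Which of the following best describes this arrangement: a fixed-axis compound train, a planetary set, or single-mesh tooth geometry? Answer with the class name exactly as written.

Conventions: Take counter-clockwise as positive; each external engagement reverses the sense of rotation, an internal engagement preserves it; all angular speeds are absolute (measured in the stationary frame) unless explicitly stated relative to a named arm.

topology: planetary set — G1 15T / G2 30T / G3 75T, arm = carrier (Willis)
classification: planetary set

planetary set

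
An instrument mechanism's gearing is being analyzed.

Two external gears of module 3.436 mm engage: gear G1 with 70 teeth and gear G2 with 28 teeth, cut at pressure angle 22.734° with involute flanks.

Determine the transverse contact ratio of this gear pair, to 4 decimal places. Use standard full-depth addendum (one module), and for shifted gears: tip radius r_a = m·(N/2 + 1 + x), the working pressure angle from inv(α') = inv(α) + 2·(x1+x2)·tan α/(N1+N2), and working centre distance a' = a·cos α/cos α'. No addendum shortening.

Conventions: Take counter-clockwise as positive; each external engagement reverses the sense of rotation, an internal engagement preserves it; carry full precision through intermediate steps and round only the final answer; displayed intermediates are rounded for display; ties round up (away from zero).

class = single-mesh tooth geometry [involute pair 70T × 28T, m = 3.436]
base radii: r_b1 = 110.916871, r_b2 = 44.366749
tip radii: r_a1 = 123.696000, r_a2 = 51.540000
no profile shift: α' = α, a' = a
action lengths: √(r_a1²−r_b1²) = 54.755347, √(r_a2²−r_b2²) = 26.229053
base pitch p_b = π·m·cos α = 9.955875
CR = (54.755347 + 26.229053 − 168.364000·sin 22.73400°)/9.955875 = 1.599011
contact ratio ≈ 1.5990

1.5990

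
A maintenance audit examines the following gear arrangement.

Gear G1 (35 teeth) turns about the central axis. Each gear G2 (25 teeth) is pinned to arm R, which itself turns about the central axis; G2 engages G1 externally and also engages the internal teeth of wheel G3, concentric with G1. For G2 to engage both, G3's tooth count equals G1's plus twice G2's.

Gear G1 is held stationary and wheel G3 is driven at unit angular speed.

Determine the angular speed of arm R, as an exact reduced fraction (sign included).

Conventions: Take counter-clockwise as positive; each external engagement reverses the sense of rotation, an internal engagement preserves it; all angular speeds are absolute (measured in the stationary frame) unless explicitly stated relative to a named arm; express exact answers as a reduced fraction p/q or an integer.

17/24

class = planetary set [G3 = 35+2·25 = 85; Willis about the carrier]
ring teeth: 35 + 2·25 = 85
35(ω_sun−ω_arm) = −85(ω_ring−ω_arm),  ω_sun = 0, ω_ring = 1
35(0−ω_arm) = −85(1−ω_arm)  ⇒  120·ω_arm = 85  ⇒  ω_arm = 17/24
exact speed ratio = 17/24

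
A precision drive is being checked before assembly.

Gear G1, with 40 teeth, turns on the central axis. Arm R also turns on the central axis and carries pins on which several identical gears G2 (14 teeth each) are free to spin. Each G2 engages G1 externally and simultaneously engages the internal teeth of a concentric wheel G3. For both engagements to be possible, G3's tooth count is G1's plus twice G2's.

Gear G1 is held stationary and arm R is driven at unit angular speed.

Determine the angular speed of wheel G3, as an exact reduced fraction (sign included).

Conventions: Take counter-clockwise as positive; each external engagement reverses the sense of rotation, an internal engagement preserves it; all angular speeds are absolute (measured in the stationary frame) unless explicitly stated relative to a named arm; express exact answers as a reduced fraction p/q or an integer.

27/17

topology: planetary set — G1 40T / G2 14T / G3 68T, arm = carrier (Willis)
ring teeth: 40 + 2·14 = 68
40(ω_sun−ω_arm) = −68(ω_ring−ω_arm),  ω_sun = 0, ω_arm = 1
ω_ring = 1 − (40/68)(0−1) = 27/17
exact speed ratio = 27/17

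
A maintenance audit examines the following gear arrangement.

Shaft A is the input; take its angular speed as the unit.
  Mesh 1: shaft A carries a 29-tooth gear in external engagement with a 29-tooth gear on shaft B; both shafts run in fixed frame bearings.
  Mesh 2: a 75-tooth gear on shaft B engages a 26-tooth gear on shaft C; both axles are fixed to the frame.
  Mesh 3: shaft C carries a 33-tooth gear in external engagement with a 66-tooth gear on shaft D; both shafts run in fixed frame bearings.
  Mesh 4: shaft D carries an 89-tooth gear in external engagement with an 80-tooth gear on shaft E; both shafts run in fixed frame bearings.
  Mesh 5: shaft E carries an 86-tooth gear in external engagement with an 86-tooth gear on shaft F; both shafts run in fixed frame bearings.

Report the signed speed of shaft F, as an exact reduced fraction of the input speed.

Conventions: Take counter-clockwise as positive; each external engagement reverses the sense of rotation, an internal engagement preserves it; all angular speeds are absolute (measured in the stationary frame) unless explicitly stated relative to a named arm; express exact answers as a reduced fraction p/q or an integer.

5-mesh fixed-axis compound train (all bearings frame-fixed)
mesh 1 [29T→29T]: |ω|/ω_in = 1×29/29 = 1, sense flips to −
mesh 2 [75T→26T]: |ω|/ω_in = 1×75/26 = 75/26, sense flips to +
mesh 3 [33T→66T]: |ω|/ω_in = (75/26)×33/66 = 75/52, sense flips to −
mesh 4 [89T→80T]: |ω|/ω_in = (75/52)×89/80 = 1335/832, sense flips to +
mesh 5 [86T→86T]: |ω|/ω_in = (1335/832)×86/86 = 1335/832, sense flips to −
signed output speed (× input speed) = -1335/832

-1335/832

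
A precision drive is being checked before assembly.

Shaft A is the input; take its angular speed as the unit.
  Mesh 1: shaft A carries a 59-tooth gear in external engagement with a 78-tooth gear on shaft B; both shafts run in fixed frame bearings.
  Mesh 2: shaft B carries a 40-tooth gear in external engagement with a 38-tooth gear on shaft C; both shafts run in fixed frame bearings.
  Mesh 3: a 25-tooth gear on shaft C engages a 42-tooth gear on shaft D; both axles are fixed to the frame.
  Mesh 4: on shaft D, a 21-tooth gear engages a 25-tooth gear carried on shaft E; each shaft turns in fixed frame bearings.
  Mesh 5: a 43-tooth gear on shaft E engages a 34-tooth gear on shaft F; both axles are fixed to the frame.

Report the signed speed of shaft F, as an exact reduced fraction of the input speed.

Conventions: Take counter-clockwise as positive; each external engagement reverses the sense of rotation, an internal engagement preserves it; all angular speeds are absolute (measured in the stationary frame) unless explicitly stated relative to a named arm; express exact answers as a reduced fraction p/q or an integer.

5-mesh fixed-axis compound train (all bearings frame-fixed)
mesh 1 [59T→78T]: |ω|/ω_in = 1×59/78 = 59/78, sense flips to −
mesh 2 [40T→38T]: |ω|/ω_in = (59/78)×40/38 = 590/741, sense flips to +
mesh 3 [25T→42T]: |ω|/ω_in = (590/741)×25/42 = 7375/15561, sense flips to −
mesh 4 [21T→25T]: |ω|/ω_in = (7375/15561)×21/25 = 295/741, sense flips to +
mesh 5 [43T→34T]: |ω|/ω_in = (295/741)×43/34 = 12685/25194, sense flips to −
signed output speed (× input speed) = -12685/25194

-12685/25194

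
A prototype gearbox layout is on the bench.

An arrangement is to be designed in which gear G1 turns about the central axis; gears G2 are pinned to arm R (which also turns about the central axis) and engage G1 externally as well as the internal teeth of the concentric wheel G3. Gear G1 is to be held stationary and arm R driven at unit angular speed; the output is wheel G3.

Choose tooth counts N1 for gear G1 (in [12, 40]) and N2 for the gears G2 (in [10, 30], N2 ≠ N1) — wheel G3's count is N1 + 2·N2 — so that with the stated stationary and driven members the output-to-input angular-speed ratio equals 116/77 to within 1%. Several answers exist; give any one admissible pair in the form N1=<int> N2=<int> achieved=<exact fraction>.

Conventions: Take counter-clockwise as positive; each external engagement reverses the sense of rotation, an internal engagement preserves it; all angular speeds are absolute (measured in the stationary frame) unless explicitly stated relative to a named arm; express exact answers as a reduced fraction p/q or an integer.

N1=39 N2=19 achieved=116/77

class = planetary set [ratio 116/77 wanted; Willis about the carrier]
Willis with ω_sun = 0: ω_ring/ω_arm = (N1+N3)/N3; set equal to 116/77  ⇒  N3/N1 = 1/(116/77 − 1) = 77/39
N3 = N1 + 2·N2  ⇒  N2/N1 = (N3/N1 − 1)/2 = (77/39 − 1)/2 = 19/39
smallest multiple with N1 ≥ 12 and N2 ≥ 10: k = 1  ⇒  N1 = 1·39 = 39, N2 = 1·19 = 19 (N1 ≤ 40, N2 ≤ 30, N2 ≠ N1 ✓), N3 = 39 + 2·19 = 77
check: (N1+N3)/N3 with N1 = 39, N3 = 77 gives 116/77; |achieved − target| = 0 ≤ 29/1925 ✓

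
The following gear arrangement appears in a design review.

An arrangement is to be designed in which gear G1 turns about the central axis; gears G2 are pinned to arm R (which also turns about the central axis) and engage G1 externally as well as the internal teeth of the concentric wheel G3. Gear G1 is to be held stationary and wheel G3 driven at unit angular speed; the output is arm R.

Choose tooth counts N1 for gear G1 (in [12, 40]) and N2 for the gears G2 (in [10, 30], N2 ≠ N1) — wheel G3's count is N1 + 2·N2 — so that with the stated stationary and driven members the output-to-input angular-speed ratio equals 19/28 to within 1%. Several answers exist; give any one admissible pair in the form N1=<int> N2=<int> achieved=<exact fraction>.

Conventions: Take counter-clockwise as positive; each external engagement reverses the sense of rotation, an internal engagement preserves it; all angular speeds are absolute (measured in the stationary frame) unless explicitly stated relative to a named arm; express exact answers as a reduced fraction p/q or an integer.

class = planetary set [ratio 19/28 wanted; Willis about the carrier]
Willis with ω_sun = 0: ω_arm/ω_ring = N3/(N1+N3); set equal to 19/28  ⇒  N3/N1 = (19/28)/(1 − 19/28) = 19/9
N3 = N1 + 2·N2  ⇒  N2/N1 = (N3/N1 − 1)/2 = (19/9 − 1)/2 = 5/9
smallest multiple with N1 ≥ 12 and N2 ≥ 10: k = 2  ⇒  N1 = 2·9 = 18, N2 = 2·5 = 10 (N1 ≤ 40, N2 ≤ 30, N2 ≠ N1 ✓), N3 = 18 + 2·10 = 38
check: N3/(N1+N3) with N1 = 18, N3 = 38 gives 19/28; |achieved − target| = 0 ≤ 19/2800 ✓

N1=18 N2=10 achieved=19/28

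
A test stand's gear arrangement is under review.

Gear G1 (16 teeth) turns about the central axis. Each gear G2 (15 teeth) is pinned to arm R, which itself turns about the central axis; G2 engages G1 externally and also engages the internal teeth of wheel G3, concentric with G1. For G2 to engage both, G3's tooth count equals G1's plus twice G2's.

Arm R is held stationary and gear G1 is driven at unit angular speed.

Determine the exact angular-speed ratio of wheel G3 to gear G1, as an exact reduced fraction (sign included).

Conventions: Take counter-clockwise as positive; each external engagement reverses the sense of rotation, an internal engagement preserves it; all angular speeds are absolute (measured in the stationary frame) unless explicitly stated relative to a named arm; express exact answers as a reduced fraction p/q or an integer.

planetary set (16T centre, 15T on arm, 46T internal) — Willis relation
ring teeth: 16 + 2·15 = 46
16(ω_sun−ω_arm) = −46(ω_ring−ω_arm),  ω_arm = 0, ω_sun = 1
ω_ring = 0 − (16/46)(1−0) = -8/23
ω_out/ω_in = -8/23

-8/23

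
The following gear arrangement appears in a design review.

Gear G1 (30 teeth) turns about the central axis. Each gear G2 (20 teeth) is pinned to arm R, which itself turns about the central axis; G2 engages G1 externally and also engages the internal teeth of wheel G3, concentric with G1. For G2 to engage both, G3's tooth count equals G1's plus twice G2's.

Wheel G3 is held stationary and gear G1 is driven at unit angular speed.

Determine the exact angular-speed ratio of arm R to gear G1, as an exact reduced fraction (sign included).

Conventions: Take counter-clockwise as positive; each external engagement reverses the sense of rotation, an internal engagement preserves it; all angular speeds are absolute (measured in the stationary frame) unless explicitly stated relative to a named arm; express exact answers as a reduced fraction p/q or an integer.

3/10

recognized (axles ride arm R): planetary set, 30/20/70 teeth
ring teeth: 30 + 2·20 = 70
30(ω_sun−ω_arm) = −70(ω_ring−ω_arm),  ω_ring = 0, ω_sun = 1
30(1−ω_arm) = −70(0−ω_arm)  ⇒  100·ω_arm = 30  ⇒  ω_arm = 3/10
ω_out/ω_in = 3/10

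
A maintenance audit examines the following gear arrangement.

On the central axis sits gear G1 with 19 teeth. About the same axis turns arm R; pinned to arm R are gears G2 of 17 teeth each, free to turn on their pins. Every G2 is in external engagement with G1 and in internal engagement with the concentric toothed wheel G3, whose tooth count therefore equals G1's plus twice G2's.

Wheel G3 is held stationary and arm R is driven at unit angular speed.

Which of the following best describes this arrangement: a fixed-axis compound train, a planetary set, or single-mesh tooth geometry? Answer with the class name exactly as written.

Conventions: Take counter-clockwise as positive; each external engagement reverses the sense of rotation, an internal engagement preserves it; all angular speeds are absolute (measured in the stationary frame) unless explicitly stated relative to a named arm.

planetary set

topology: planetary set — G1 19T / G2 17T / G3 53T, arm = carrier (Willis)
classification: planetary set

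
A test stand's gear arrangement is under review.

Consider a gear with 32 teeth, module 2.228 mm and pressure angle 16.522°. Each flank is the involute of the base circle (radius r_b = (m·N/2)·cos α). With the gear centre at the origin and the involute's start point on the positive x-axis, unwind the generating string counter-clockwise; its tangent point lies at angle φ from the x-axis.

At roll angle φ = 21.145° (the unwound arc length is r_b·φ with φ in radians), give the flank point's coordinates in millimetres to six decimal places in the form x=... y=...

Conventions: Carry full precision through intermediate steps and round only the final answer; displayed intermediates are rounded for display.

x=36.424824 y=0.564846

topology: single-mesh involute geometry — m = 2.228, N = 32
pitch radius r_p = m·N/2 = 2.228·32/2 = 35.648000
base radius r_b = r_p·cos α = 35.648000·cos 16.522° = 34.176116
roll angle φ = 21.145° = 0.36904987 rad
x = r_b·(cos φ + φ·sin φ) = 36.424824
y = r_b·(sin φ − φ·cos φ) = 0.564846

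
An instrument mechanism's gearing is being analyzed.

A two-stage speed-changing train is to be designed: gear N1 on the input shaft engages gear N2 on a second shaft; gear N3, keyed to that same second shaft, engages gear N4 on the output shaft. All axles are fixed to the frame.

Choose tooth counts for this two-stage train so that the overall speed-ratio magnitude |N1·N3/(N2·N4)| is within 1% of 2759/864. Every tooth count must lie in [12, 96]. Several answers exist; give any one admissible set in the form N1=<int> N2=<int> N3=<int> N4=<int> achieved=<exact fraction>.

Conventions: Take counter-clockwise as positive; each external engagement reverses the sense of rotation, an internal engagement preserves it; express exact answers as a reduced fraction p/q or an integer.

N1=31 N2=12 N3=89 N4=72 achieved=2759/864

class = fixed-axis compound train [2-stage, 2759/864 wanted]
target = 2759/864 in lowest terms: an exact hit needs N1·N3 = k·2759 and N2·N4 = k·864 for one integer k, every count in [12, 96]; additionally prefer no 1:1 stage (N1 ≠ N2, N3 ≠ N4)
k = 1: N1·N3 = 2759 = 31·89, N2·N4 = 864 = 12·72
achieved = 31·89/(12·72) = 2759/864; |achieved − target| = 0 ≤ 2759/86400 ✓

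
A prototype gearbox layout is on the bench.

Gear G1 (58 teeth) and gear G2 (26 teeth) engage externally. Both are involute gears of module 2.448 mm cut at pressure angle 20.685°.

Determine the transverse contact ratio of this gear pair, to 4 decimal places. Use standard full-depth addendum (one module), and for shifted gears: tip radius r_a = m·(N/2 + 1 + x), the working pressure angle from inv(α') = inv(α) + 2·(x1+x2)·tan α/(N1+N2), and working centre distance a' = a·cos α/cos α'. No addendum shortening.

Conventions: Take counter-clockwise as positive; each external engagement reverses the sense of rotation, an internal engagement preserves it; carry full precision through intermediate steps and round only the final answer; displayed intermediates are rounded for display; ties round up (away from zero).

single-mesh involute tooth geometry (58T engaging 26T at module 2.448)
base radii: r_b1 = 66.415610, r_b2 = 29.772515
tip radii: r_a1 = 73.440000, r_a2 = 34.272000
no profile shift: α' = α, a' = a
action lengths: √(r_a1²−r_b1²) = 31.343267, √(r_a2²−r_b2²) = 16.975493
base pitch p_b = π·m·cos α = 7.194855
CR = (31.343267 + 16.975493 − 102.816000·sin 20.68500°)/7.194855 = 1.668007
contact ratio ≈ 1.6680

1.6680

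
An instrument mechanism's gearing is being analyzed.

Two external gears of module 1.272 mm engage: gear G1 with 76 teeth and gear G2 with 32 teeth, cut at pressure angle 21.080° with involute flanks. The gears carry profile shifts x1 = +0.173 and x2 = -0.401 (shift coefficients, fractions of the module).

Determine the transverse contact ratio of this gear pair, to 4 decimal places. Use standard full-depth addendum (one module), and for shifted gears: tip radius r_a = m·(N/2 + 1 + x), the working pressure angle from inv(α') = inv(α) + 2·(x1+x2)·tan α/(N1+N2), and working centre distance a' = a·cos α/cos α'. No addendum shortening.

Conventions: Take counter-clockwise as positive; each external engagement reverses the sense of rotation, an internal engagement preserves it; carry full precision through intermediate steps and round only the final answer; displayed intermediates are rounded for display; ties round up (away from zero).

1.7532

recognized (one external pair, fixed centres): single-mesh tooth geometry, m = 1.272, N1 = 76, N2 = 32
base radii: r_b1 = 45.101313, r_b2 = 18.990027
tip radii: r_a1 = 49.828056, r_a2 = 21.113928
inv(α') = inv(21.080°) + 2·(+0.173-0.401)·tan α/(76+32) = 0.01592397  ⇒  α' = 20.43080°
a' = a·cos α / cos α' = 68.6880·cos 21.080°/cos 20.43080° = 68.393680
action lengths: √(r_a1²−r_b1²) = 21.182698, √(r_a2²−r_b2²) = 9.229130
base pitch p_b = π·m·cos α = 3.728683
CR = (21.182698 + 9.229130 − 68.393680·sin 20.43080°)/3.728683 = 1.753232
contact ratio ≈ 1.7532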